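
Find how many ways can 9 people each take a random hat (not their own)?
Using D(n) = (n-1)[D(n-1) + D(n-2)]:
D(9) = (9-1) × [D(8) + D(7)]
      = 8 × [14833 + 1854]
      = 8 × 16687
      = 133,496

Answer: 133,496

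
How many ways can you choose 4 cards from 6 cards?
15

Reasoning: C(6,4) = 6! / (4! × (6-4)!)
         = 6! / (4! × 2!)
         = 15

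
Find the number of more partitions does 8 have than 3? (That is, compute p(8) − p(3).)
Pentagonal recurrence p(n) = p(n−1) + p(n−2) − p(n−5) − p(n−7) + …: p(8) = p(7) + p(6) − p(3) − p(1) = 15 + 11 − 3 − 1 = 22.
p(3) = p(2) + p(1) = 2 + 1 = 3.
Difference = 22 − 3 = 19.

Answer: 19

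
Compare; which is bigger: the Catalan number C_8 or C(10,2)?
C_8

Solution: C_8 = C(16,8)/(8+1) = 12,870/9 = 1,430; C(10,2) = 45.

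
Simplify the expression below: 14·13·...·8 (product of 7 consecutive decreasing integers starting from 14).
17,297,280

Explanation: This is P(14,7) = 14!/(7)! = 17,297,280.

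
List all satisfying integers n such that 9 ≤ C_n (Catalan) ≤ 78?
4, 5

Working:
C_3=5; C_4=14; C_5=42; C_6=132. So valid n = 4, 5.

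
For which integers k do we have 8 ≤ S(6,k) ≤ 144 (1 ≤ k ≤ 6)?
2, 3, 4, 5

Working:
S(6,1)=1; S(6,2)=31; S(6,3)=90; S(6,4)=65; S(6,5)=15; S(6,6)=1. So valid k = 2, 3, 4, 5.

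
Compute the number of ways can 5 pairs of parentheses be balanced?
42

Reasoning: Using the Catalan number formula: C_n = C(2n, n) / (n+1)
C_5 = C(10, 5) / (5+1)
     = 252 / 6
     = 42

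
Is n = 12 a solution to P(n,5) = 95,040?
Yes

Explanation: P(12,5) = 12·11·10·9·8 = 95,040, which equals 95,040.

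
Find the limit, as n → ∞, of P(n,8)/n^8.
1
P(n,8) = n(n-1)···(n-7) ≈ n^8 for large n. Limit = 1.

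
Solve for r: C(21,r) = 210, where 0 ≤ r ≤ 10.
C(21,r) is increasing for 0 ≤ r ≤ 10. Stepping up (C(21,r+1) = C(21,r)·(21−r)/(r+1)): C(21,1) = 21, C(21,2) = 210 ✓. So r = 2.
Final answer: 2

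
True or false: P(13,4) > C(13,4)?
True

Solution: P(13,4) = 17,160 and C(13,4) = 715; P(n,r) = r! × C(n,r) so P > C whenever r ≥ 2.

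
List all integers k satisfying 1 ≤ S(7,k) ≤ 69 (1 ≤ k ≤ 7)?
1, 2, 6, 7

Reasoning: S(7,1)=1; S(7,2)=63; S(7,3)=301; S(7,4)=350; S(7,5)=140; S(7,6)=21; S(7,7)=1. So valid k = 1, 2, 6, 7.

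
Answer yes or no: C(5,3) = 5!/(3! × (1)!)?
No

Solution: The correct denominator is 3!×2!, giving C(5,3) = 10; the stated RHS is 5!/(3!×1!) = 20 ≠ 10, so the statement does not hold.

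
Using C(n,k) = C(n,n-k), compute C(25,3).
2,300

Explanation: C(25,3) = C(25,22) = 2,300.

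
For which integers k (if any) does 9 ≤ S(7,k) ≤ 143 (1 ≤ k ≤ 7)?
2, 5, 6

S(7,1)=1; S(7,2)=63; S(7,3)=301; S(7,4)=350; S(7,5)=140; S(7,6)=21; S(7,7)=1. So valid k = 2, 5, 6.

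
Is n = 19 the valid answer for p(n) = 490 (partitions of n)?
Yes

Pentagonal recurrence p(n) = p(n−1) + p(n−2) − p(n−5) − p(n−7) + …: p(19) = p(18) + p(17) − p(14) − p(12) + p(7) + p(4) = 385 + 297 − 135 − 77 + 15 + 5 = 490, which equals 490.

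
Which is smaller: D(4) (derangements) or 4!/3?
D(4) = (4-1)·[D(3) + D(2)] = 3·[2 + 1] = 9; 4!/3 = 24/3 = 8.
Final answer: 4!/3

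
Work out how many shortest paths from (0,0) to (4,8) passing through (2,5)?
210

Explanation: To (2,5): C(7,2)=21. From there: C(5,2)=10. Total: 210.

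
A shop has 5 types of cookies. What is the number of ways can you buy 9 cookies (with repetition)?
715

Solution: Stars and bars: C(9+5-1, 9) = C(13, 9) = 715.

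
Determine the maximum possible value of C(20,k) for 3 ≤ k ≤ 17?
184,756

C(20,k) is maximised at the centre of the row: C(20,10) = 184,756.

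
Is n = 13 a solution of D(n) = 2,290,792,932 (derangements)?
D(13) = (13-1)·[D(12) + D(11)] = 12·[176,214,841 + 14,684,570] = 2,290,792,932, which equals 2,290,792,932.
Final answer: Yes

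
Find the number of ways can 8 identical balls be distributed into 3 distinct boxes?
45

Working:
C(8+3-1, 3-1) = C(10, 2) = 45.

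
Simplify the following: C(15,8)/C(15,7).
C(n,k+1)/C(n,k) = (n−k)/(k+1). Here (15−7)/(7+1) = 8/8 = 1.
Final answer: 1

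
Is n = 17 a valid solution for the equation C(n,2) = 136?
Yes

Reasoning: C(17,2) = 17·16/2! = 272/2 = 136, which equals 136.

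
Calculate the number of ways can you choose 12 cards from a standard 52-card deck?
C(52,12) = 206,379,406,870.
Final answer: 206,379,406,870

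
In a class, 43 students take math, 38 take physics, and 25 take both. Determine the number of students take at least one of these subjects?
|A∪B| = |A|+|B|-|A∩B| = 43+38-25 = 56.
Final answer: 56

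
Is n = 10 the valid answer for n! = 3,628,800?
10! = 10·9! = 10·362,880 = 3,628,800, which equals 3,628,800.
Final answer: Yes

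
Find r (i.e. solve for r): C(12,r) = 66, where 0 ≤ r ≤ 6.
2
C(12,r) is increasing for 0 ≤ r ≤ 6. Stepping up (C(12,r+1) = C(12,r)·(12−r)/(r+1)): C(12,1) = 12, C(12,2) = 66 ✓. So r = 2.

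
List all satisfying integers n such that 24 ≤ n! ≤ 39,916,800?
n! is strictly increasing; 4! = 24 and 11! = 39,916,800, so valid n = 4, 5, 6, 7, 8, 9, 10, 11.
Final answer: 4, 5, 6, 7, 8, 9, 10, 11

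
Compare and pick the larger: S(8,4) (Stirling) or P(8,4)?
S(8,4)

Working:
S(8,4) = 4·S(7,4) + S(7,3) = 4·350 + 301 = 1,701; P(8,4) = 1,680.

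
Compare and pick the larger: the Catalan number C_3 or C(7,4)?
C(7,4)

Reasoning: C_3 = C(6,3)/(3+1) = 20/4 = 5; C(7,4) = 35.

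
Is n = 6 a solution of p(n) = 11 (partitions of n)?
Yes

Working:
Pentagonal recurrence p(n) = p(n−1) + p(n−2) − p(n−5) − p(n−7) + …: p(6) = p(5) + p(4) − p(1) = 7 + 5 − 1 = 11, which equals 11.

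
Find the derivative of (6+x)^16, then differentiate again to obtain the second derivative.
First derivative: 16(6+x)^{15}. Second derivative: 16·15·(6+x)^{14} = 240(6+x)^{14}.
Final answer: 240(6+x)^14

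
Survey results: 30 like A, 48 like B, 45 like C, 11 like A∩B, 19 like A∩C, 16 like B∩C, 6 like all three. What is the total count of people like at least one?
|A∪B∪C| = 30+48+45-11-19-16+6 = 83.
Final answer: 83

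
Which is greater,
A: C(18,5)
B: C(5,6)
A

Explanation: A=C(18,5)=8,568, B=C(5,6)=0.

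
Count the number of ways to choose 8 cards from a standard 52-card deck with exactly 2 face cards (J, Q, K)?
253,333,080

Working:
12 face cards and 40 non-face cards: C(12,2) × C(40,6) = 66 × 3,838,380 = 253,333,080.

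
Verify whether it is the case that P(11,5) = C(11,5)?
False

P(11,5) = 55,440 but C(11,5) = 462; they differ by a factor of 5! = 120, so the statement does not hold.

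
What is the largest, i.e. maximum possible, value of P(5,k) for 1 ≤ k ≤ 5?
120

Reasoning: P(5,k) increases in k, so maximum at k = 5: 5! = 120.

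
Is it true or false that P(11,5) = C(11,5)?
P(11,5) = 55,440 but C(11,5) = 462; they differ by a factor of 5! = 120, so the statement does not hold.
Final answer: False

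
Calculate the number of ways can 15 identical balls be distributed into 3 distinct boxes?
136

Reasoning: C(15+3-1, 3-1) = C(17, 2) = 136.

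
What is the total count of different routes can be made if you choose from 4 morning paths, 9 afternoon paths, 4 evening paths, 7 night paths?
1,008

Working:
By the multiplication principle: 4 × 9 × 4 × 7 = 1,008.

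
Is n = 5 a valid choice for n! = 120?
Yes

Explanation: 5! = 5·4! = 5·24 = 120, which equals 120.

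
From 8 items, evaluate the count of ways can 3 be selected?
C(8,3) = 8! / (3! × (8-3)!)
         = 8! / (3! × 5!)
         = 56

Answer: 56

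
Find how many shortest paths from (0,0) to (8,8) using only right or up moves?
12,870

Reasoning: Choose 8 rights from 16 moves: C(16,8) = 12,870.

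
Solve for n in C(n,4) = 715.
13

C(n,4) = n(n−1)(n−2)(n−3)/4! is increasing in n, and n(n−1)(n−2)(n−3) = 4!·715 = 17,160 ≈ (n−1.5)^4 gives n ≈ 12.9. Check: C(11,4) = 330, C(12,4) = 495, C(13,4) = 715 ✓. So n = 13.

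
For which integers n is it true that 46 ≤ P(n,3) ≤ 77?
5

Explanation: P(4,3)=24; P(5,3)=60; P(6,3)=120. So valid n = 5.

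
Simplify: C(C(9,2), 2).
630

Working:
C(9,2) = 36, then C(36, 2) = 630.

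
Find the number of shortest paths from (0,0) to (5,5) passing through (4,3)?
105

Explanation: To (4,3): C(7,4)=35. From there: C(3,1)=3. Total: 105.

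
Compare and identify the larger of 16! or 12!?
16!

16!=20,922,789,888,000, 12!=479,001,600. 16! > 12!.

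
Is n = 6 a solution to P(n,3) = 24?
No

Reasoning: P(6,3) = 6·5·4 = 120, which does not equal 24.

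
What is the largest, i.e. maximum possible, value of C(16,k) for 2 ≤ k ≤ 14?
12,870
C(16,k) is maximised at the centre of the row: C(16,8) = 12,870.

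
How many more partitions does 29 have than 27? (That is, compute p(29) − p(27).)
1,555

Reasoning: Pentagonal recurrence p(n) = p(n−1) + p(n−2) − p(n−5) − p(n−7) + …: p(29) = p(28) + p(27) − p(24) − p(22) + p(17) + p(14) − p(7) − p(3) = 3,718 + 3,010 − 1,575 − 1,002 + 297 + 135 − 15 − 3 = 4,565.
p(27) = p(26) + p(25) − p(22) − p(20) + p(15) + p(12) − p(5) − p(1) = 2,436 + 1,958 − 1,002 − 627 + 176 + 77 − 7 − 1 = 3,010.
Difference = 4,565 − 3,010 = 1,555.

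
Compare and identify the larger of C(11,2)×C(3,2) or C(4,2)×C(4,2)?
C(11,2)×C(3,2)

Working:
C(11,2)×C(3,2)=165, C(4,2)×C(4,2)=36.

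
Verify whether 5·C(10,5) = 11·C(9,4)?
False

Absorption identity k·C(n,k) = n·C(n-1,k-1). LHS = 5·252 = 1,260; RHS = 11·126 = 1,386.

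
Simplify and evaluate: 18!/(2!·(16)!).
153

Working:
This is C(18,2) = 153.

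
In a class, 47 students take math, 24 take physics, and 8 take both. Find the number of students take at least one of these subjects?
|A∪B| = |A|+|B|-|A∩B| = 47+24-8 = 63.
Final answer: 63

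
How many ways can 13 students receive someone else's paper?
2,290,792,932
Using D(n) = (n-1)[D(n-1) + D(n-2)]:
D(13) = (13-1) × [D(12) + D(11)]
      = 12 × [176214841 + 14684570]
      = 12 × 190899411
      = 2,290,792,932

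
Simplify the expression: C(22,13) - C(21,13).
293,930

Reasoning: C(22,13) - C(21,13) = C(21,12) = 293,930.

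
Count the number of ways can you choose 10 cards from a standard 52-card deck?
15,820,024,220

Solution: C(52,10) = 15,820,024,220.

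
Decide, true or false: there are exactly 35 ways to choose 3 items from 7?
True

Reasoning: C(7,3) = 35.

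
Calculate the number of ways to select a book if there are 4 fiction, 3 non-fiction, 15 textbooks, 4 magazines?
26

Reasoning: By the addition principle: 4 + 3 + 15 + 4 = 26.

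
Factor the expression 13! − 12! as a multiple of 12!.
12 × 12! = 5,748,019,200

13! − 12! = 13·12! − 12! = (13 − 1)·12! = 12 × 12! = 5,748,019,200.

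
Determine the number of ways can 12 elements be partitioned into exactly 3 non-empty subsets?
86,526

This equals S(12,3), the Stirling number of the 2nd kind.
Using the Stirling recurrence: S(n,k) = k·S(n-1,k) + S(n-1,k-1)
S(12,3) = 3·S(11,3) + S(11,2)
         = 3·28501 + 1023
         = 85503 + 1023
         = 86,526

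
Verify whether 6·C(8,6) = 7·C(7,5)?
False

Solution: Absorption identity k·C(n,k) = n·C(n-1,k-1). LHS = 6·28 = 168; RHS = 7·21 = 147.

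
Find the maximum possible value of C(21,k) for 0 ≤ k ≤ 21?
Maximum at k = 10 or k = 11: C(21,10) = 352,716.
Final answer: 352,716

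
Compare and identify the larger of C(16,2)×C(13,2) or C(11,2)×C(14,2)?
C(16,2)×C(13,2)

Reasoning: C(16,2)×C(13,2)=9,360, C(11,2)×C(14,2)=5,005.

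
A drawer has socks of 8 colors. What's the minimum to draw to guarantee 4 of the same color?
25

Working:
Worst case: 3 of each = 24. One more: 25.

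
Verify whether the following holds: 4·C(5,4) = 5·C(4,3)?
True

Absorption identity k·C(n,k) = n·C(n-1,k-1). LHS = 4·5 = 20; RHS = 5·4 = 20.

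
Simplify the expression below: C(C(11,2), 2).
C(11,2) = 55, then C(55, 2) = 1,485.
Final answer: 1,485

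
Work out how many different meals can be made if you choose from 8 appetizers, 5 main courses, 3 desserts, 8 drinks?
960

Solution: By the multiplication principle: 8 × 5 × 3 × 8 = 960.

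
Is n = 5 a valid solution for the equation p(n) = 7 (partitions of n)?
Yes

Explanation: Pentagonal recurrence p(n) = p(n−1) + p(n−2) − p(n−5) − p(n−7) + …: p(5) = p(4) + p(3) − p(0) = 5 + 3 − 1 = 7, which equals 7.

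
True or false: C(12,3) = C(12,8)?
False
C(12,3) = 220 but C(12,8) = 495; symmetry gives C(12,3) = C(12,9), not C(12,8).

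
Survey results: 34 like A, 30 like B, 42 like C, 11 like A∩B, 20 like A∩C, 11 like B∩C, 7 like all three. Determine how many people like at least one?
71

Explanation: |A∪B∪C| = 34+30+42-11-20-11+7 = 71.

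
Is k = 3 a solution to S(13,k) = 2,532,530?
No
S(13,3) = 3·S(12,3) + S(12,2) = 3·86,526 + 2,047 = 261,625, which does not equal 2,532,530.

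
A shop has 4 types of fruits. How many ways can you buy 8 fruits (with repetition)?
165

Reasoning: Stars and bars: C(8+4-1, 8) = C(11, 8) = 165.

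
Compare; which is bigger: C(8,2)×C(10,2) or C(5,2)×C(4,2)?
C(8,2)×C(10,2)

Reasoning: C(8,2)×C(10,2)=1,260, C(5,2)×C(4,2)=60.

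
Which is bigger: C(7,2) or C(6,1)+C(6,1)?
C(7,2)
C(7,2)=21; C(6,1)+C(6,1)=6+6=12.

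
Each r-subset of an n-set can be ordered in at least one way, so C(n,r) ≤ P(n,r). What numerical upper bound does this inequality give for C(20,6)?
27,907,200
P(20,6) = 20·19·18·17·16·15 = 27,907,200, so C(20,6) ≤ 27,907,200. (The bound is loose by a factor of 6! = 720: C(20,6) = 27,907,200/720 = 38,760.)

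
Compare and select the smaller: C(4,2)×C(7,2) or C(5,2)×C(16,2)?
C(4,2)×C(7,2)

Solution: C(4,2)×C(7,2)=126, C(5,2)×C(16,2)=1,200.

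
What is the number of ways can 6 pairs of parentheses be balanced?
132

Explanation: Using the Catalan number formula: C_n = C(2n, n) / (n+1)
C_6 = C(12, 6) / (6+1)
     = 924 / 7
     = 132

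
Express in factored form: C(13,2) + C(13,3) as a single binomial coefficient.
C(14,3)

Reasoning: By Pascal's identity: C(13,2) + C(13,3) = C(14,3) = 364.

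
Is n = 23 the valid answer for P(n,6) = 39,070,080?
No

Reasoning: P(23,6) = 23·22·21·20·19·18 = 72,681,840, which does not equal 39,070,080.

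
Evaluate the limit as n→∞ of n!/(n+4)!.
n!/(n+4)! = 1/[(n+1)(n+2)···(n+4)] → 0 as n → ∞.

Answer: 0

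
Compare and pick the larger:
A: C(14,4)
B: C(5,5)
A
A=C(14,4)=1,001, B=C(5,5)=1.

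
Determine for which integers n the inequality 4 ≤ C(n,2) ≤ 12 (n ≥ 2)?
C(3,2)=3; C(4,2)=6; C(5,2)=10; C(6,2)=15. So valid n = 4, 5.
Final answer: 4, 5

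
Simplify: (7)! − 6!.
4,320

Solution: (7)! − 6! = (7)·6! − 6! = (7−1)·6! = 6·6! = 4,320.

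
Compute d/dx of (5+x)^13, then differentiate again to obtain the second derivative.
First derivative: 13(5+x)^{12}. Second derivative: 13·12·(5+x)^{11} = 156(5+x)^{11}.
Final answer: 156(5+x)^11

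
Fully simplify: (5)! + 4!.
144

Explanation: (5)! + 4! = (5)·4! + 4! = (5+1)·4! = 6·4! = 144.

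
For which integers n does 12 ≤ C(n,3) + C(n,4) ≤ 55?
5, 6

Reasoning: C(4,3)+C(4,4)=5; C(5,3)+C(5,4)=15; C(6,3)+C(6,4)=35; C(7,3)+C(7,4)=70. So valid n = 5, 6.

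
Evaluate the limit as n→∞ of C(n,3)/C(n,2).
C(n,3)/C(n,2) = (n-2)/3 → ∞ as n → ∞.
Final answer: ∞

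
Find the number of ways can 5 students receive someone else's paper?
44

Working:
Using D(n) = (n-1)[D(n-1) + D(n-2)]:
D(5) = (5-1) × [D(4) + D(3)]
      = 4 × [9 + 2]
      = 4 × 11
      = 44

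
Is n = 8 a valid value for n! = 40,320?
Yes

Solution: 8! = 8·7! = 8·5,040 = 40,320, which equals 40,320.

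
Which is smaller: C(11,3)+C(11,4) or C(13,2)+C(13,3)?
First=495, Second=364.

Answer: C(13,2)+C(13,3)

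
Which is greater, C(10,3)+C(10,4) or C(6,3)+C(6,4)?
C(10,3)+C(10,4)
First=330, Second=35.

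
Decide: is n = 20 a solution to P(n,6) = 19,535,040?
No

Working:
P(20,6) = 20·19·18·17·16·15 = 27,907,200, which does not equal 19,535,040.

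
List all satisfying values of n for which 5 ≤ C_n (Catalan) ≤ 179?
3, 4, 5, 6

C_2=2; C_3=5; C_4=14; C_5=42; C_6=132; C_7=429. So valid n = 3, 4, 5, 6.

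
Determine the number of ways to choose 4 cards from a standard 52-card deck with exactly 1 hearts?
118,807

Explanation: 13 hearts and 39 non-hearts: C(13,1) × C(39,3) = 13 × 9139 = 118,807.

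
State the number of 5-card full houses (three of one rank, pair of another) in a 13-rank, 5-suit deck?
Triple rank: 13. Triple suits: C(5,3)=10. Pair rank: 12. Pair suits: C(5,2)=10. Total: 15,600.

Answer: 15,600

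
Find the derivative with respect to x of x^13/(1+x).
(13x^12(1+x) - x^13)/(1+x)²

Explanation: Quotient rule: [13x^{12}(1+x) - x^13]/(1+x)².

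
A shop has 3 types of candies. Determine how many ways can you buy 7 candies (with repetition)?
Stars and bars: C(7+3-1, 7) = C(9, 7) = 36.
Final answer: 36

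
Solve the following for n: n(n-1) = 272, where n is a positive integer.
17

Explanation: n² − n − 272 = 0, so n = (1 ± √(1 + 4·272))/2 = (1 ± √1,089)/2 = (1 ± 33)/2, i.e. n = 17 or n = -16. Taking the positive root, n = 17 (check: 17×16 = 272).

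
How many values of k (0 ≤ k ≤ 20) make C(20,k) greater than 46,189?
Row 20 is unimodal and symmetric about k=20/2. C(20,6)=38,760 ≤ 46,189; C(20,7)=77,520 > 46,189; by symmetry C(20,k) > 46,189 for k = 7..13. That's 13 - 7 + 1 = 7 values.

Answer: 7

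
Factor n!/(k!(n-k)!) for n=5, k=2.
C(5,2) = 10

Explanation: This is the binomial coefficient C(5,2) = 10.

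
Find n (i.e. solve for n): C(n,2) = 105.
C(n,2) = n(n−1)/2! is increasing in n, and n(n−1) = 2!·105 = 210 ≈ (n−0.5)^2 gives n ≈ 15.0. Check: C(13,2) = 78, C(14,2) = 91, C(15,2) = 105 ✓. So n = 15.

Answer: 15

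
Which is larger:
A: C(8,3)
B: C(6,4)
A=C(8,3)=56, B=C(6,4)=15.
Final answer: A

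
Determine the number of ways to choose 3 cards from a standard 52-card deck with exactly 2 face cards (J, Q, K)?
2,640

Working:
12 face cards and 40 non-face cards: C(12,2) × C(40,1) = 66 × 40 = 2,640.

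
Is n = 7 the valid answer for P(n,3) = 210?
Yes

P(7,3) = 7·6·5 = 210, which equals 210.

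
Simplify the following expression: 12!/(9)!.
1,320

Solution: This equals 12×11×10 = 1,320.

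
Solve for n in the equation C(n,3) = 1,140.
20

Working:
C(n,3) = n(n−1)(n−2)/3! is increasing in n, and n(n−1)(n−2) = 3!·1,140 = 6,840 ≈ (n−1)^3 gives n ≈ 20.0. Check: C(18,3) = 816, C(19,3) = 969, C(20,3) = 1,140 ✓. So n = 20.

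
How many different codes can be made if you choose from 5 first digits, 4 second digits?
By the multiplication principle: 5 × 4 = 20.

Answer: 20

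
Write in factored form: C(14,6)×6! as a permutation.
P(14,6)

Reasoning: C(14,6)×6! = [14!/(6!(8)!)]×6! = 14!/(8)! = P(14,6) = 2,162,160.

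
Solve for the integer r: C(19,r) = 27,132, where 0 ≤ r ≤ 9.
6

C(19,r) is increasing for 0 ≤ r ≤ 9. Stepping up (C(19,r+1) = C(19,r)·(19−r)/(r+1)): C(19,1) = 19, C(19,2) = 171, C(19,3) = 969, C(19,4) = 3,876, C(19,5) = 11,628, C(19,6) = 27,132 ✓. So r = 6.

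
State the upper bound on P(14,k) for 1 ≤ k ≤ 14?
P(14,k) increases in k, so maximum at k = 14: 14! = 87,178,291,200.
Final answer: 87,178,291,200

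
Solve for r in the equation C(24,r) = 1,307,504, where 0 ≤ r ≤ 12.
9

C(24,r) is increasing for 0 ≤ r ≤ 12. Stepping up (C(24,r+1) = C(24,r)·(24−r)/(r+1)): C(24,1) = 24, C(24,2) = 276, C(24,3) = 2,024, C(24,4) = 10,626, C(24,5) = 42,504, C(24,6) = 134,596, C(24,7) = 346,104, C(24,8) = 735,471, C(24,9) = 1,307,504 ✓. So r = 9.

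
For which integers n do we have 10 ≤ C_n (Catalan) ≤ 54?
4, 5

C_3=5; C_4=14; C_5=42; C_6=132. So valid n = 4, 5.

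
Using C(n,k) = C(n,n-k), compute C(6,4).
C(6,4) = C(6,2) = 15.
Final answer: 15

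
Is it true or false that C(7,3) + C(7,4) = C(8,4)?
True

Explanation: Pascal's identity: LHS = 35 + 35 = 70; RHS = C(8,4) = 70. Both sides agree, so the statement holds.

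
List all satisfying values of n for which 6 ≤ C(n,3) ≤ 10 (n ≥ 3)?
5
C(4,3)=4; C(5,3)=10; C(6,3)=20. So valid n = 5.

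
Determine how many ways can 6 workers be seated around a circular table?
120

Working:
Circular arrangements: (6-1)! = 120.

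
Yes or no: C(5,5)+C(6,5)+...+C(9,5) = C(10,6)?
Yes
Hockey stick identity gives Σ = C(10,6) = 210; RHS C(10,6) = 210.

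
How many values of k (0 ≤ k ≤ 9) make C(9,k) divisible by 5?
0

Working:
Checking C(9,k) mod 5 for k = 0..9: none are divisible by 5. Count = 0.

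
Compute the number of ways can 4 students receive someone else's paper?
Using D(n) = (n-1)[D(n-1) + D(n-2)]:
D(4) = (4-1) × [D(3) + D(2)]
      = 3 × [2 + 1]
      = 3 × 3
      = 9
Final answer: 9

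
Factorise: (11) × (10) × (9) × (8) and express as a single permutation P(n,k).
Product of 4 consecutive descending integers starting at 11: P(11,4) = 11!/7! = 7,920.

Answer: P(11,4) = 11!/(7)!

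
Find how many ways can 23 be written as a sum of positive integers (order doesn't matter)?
1,255

Working:
Pentagonal recurrence p(n) = p(n−1) + p(n−2) − p(n−5) − p(n−7) + …: p(23) = p(22) + p(21) − p(18) − p(16) + p(11) + p(8) − p(1) = 1,002 + 792 − 385 − 231 + 56 + 22 − 1 = 1,255.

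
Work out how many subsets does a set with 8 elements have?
256

Reasoning: Each element can be included or excluded: 2^8 = 256.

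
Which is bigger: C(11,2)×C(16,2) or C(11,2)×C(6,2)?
C(11,2)×C(16,2)

Explanation: C(11,2)×C(16,2)=6,600, C(11,2)×C(6,2)=825.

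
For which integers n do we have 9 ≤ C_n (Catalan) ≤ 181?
C_3=5; C_4=14; C_5=42; C_6=132; C_7=429. So valid n = 4, 5, 6.
Final answer: 4, 5, 6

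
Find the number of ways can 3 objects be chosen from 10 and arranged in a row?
720

Explanation: P(10,3) = 10!/(10-3)! = 720.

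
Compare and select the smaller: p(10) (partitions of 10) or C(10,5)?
Pentagonal recurrence p(n) = p(n−1) + p(n−2) − p(n−5) − p(n−7) + …: p(10) = p(9) + p(8) − p(5) − p(3) = 30 + 22 − 7 − 3 = 42; C(10,5) = 252.

Answer: p(10)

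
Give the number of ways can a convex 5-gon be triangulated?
5

Using the Catalan number formula: C_n = C(2n, n) / (n+1)
C_3 = C(6, 3) / (3+1)
     = 20 / 4
     = 5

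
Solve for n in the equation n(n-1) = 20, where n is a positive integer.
5

Reasoning: n² − n − 20 = 0, so n = (1 ± √(1 + 4·20))/2 = (1 ± √81)/2 = (1 ± 9)/2, i.e. n = 5 or n = -4. Taking the positive root, n = 5 (check: 5×4 = 20).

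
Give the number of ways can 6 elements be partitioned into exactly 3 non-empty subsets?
90

This equals S(6,3), the Stirling number of the 2nd kind.
Using the Stirling recurrence: S(n,k) = k·S(n-1,k) + S(n-1,k-1)
S(6,3) = 3·S(5,3) + S(5,2)
         = 3·25 + 15
         = 75 + 15
         = 90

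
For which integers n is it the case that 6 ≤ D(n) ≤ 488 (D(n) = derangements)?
4, 5, 6

Explanation: Using D(n) = (n−1)[D(n−1) + D(n−2)] with D(1)=0, D(2)=1: D(3)=2; D(4)=9; D(5)=44; D(6)=265; D(7)=1,854. So valid n = 4, 5, 6.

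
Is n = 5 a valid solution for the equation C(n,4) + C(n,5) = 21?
C(5,4) + C(5,5) = 5 + 1 = 6, which does not equal 21.

Answer: No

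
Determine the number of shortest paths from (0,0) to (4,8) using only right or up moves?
Choose 4 rights from 12 moves: C(12,4) = 495.

Answer: 495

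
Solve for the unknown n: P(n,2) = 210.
15

Working:
P(n,2) = n(n−1) is increasing in n; n(n−1) ≈ (n−0.5)^2 = 210 gives n ≈ 15.0. Check: P(13,2) = 156, P(14,2) = 182, P(15,2) = 210 ✓. So n = 15.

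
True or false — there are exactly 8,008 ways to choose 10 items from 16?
True

Explanation: C(16,10) = 8,008.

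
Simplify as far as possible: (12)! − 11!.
439,084,800

Working:
(12)! − 11! = (12)·11! − 11! = (12−1)·11! = 11·11! = 439,084,800.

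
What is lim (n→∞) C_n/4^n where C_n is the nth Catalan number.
0

Working:
C_n ~ 4^n/(n^(3/2)√π), so n^0·C_n/4^n ~ n^(0 − 3/2)/√π → 0.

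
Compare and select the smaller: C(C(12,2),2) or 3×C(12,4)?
3×C(12,4)
C(C(12,2),2)=2,145, 3×C(12,4)=1,485.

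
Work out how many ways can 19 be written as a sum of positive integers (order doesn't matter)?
490

Working:
Pentagonal recurrence p(n) = p(n−1) + p(n−2) − p(n−5) − p(n−7) + …: p(19) = p(18) + p(17) − p(14) − p(12) + p(7) + p(4) = 385 + 297 − 135 − 77 + 15 + 5 = 490.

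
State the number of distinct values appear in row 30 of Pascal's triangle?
16

Reasoning: Row 30 has entries C(30,0)..C(30,30); by symmetry C(30,k)=C(30,30-k), giving 16 distinct values.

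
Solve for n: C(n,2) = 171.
19

Solution: C(n,2) = n(n−1)/2! is increasing in n, and n(n−1) = 2!·171 = 342 ≈ (n−0.5)^2 gives n ≈ 19.0. Check: C(17,2) = 136, C(18,2) = 153, C(19,2) = 171 ✓. So n = 19.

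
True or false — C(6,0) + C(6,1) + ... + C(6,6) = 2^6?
Binomial theorem with x = y = 1: Σ C(6,i) = (1+1)^6 = 2^6 = 64. The statement holds.

Answer: True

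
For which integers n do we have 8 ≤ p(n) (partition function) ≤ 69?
Tabulating p(n) via p(n) = p(n−1) + p(n−2) − p(n−5) − p(n−7) + …: p(5)=7; p(6)=11; p(7)=15; p(8)=22; p(9)=30; p(10)=42; p(11)=56; p(12)=77. So valid n = 6, 7, 8, 9, 10, 11.

Answer: 6, 7, 8, 9, 10, 11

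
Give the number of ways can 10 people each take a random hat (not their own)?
1,334,961
Using D(n) = (n-1)[D(n-1) + D(n-2)]:
D(10) = (10-1) × [D(9) + D(8)]
      = 9 × [133496 + 14833]
      = 9 × 148329
      = 1,334,961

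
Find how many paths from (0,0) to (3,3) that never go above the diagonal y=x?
5

Working:
Counted by the Catalan number C_3: C_3 = C(6,3)/(3+1) = 20/4 = 5.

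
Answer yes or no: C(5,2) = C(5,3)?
Yes

Reasoning: Symmetry C(n,k) = C(n,n-k): C(5,2) = 10 and C(5,3) = 10. Both sides agree, so the statement holds.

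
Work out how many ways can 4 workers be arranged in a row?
Arrangements of 4 distinct objects: 4! = 24.

Answer: 24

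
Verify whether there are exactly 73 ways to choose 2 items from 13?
False

Explanation: C(13,2) = 78 ≠ 73.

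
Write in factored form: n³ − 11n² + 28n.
n(n − 4)(n − 7)

n³ − 11n² + 28n = n(n² − 11n + 28) = n(n − 4)(n − 7).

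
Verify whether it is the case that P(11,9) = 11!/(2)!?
True

Solution: Permutation formula P(n,k) = n!/(n-k)!: 11!/2! = 39,916,800/2 = 19,958,400 = P(11,9). The statement holds.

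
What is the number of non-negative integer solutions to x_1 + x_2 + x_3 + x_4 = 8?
165

C(8+4-1, 4-1) = 165.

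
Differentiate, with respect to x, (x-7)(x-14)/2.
(2x - 21)/2
d/dx[(x-7)(x-14)] = (x-14) + (x-7) = 2x - 21. Dividing by 2 gives (2x - 21)/2.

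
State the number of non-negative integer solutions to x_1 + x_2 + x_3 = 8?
45

Working:
C(8+3-1, 3-1) = 45.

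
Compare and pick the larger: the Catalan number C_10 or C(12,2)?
C_10

Solution: C_10 = C(20,10)/(10+1) = 184,756/11 = 16,796; C(12,2) = 66.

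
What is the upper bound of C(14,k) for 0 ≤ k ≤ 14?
3,432

Solution: Maximum at k = 7: C(14,7) = 3,432.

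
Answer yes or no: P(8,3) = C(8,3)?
No

Solution: P(8,3) = 336 but C(8,3) = 56; they differ by a factor of 3! = 6, so the statement does not hold.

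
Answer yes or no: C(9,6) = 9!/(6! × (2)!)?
The correct denominator is 6!×3!, giving C(9,6) = 84; the stated RHS is 9!/(6!×2!) = 252 ≠ 84, so the statement does not hold.
Final answer: No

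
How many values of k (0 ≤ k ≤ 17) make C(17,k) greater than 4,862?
8

Row 17 is unimodal and symmetric about k=17/2. C(17,4)=2,380 ≤ 4,862; C(17,5)=6,188 > 4,862; by symmetry C(17,k) > 4,862 for k = 5..12. That's 12 - 5 + 1 = 8 values.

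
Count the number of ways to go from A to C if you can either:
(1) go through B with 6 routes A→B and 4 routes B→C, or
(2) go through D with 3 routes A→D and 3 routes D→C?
Route via B: 6×4=24. Route via D: 3×3=9. Total: 33.

Answer: 33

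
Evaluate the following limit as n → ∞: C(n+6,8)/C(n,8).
Both numerator and denominator grow as n^8/8! for large n, so the ratio → 1.
Final answer: 1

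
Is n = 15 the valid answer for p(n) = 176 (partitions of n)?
Pentagonal recurrence p(n) = p(n−1) + p(n−2) − p(n−5) − p(n−7) + …: p(15) = p(14) + p(13) − p(10) − p(8) + p(3) + p(0) = 135 + 101 − 42 − 22 + 3 + 1 = 176, which equals 176.
Final answer: Yes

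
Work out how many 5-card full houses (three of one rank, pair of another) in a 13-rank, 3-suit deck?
468

Triple rank: 13. Triple suits: C(3,3)=1. Pair rank: 12. Pair suits: C(3,2)=3. Total: 468.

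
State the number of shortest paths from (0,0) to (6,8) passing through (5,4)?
630

Explanation: To (5,4): C(9,5)=126. From there: C(5,1)=5. Total: 630.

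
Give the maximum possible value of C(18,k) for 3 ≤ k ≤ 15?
C(18,k) is maximised at the centre of the row: C(18,9) = 48,620.
Final answer: 48,620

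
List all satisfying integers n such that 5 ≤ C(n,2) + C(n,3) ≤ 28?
4, 5

Solution: C(3,2)+C(3,3)=4; C(4,2)+C(4,3)=10; C(5,2)+C(5,3)=20; C(6,2)+C(6,3)=35. So valid n = 4, 5.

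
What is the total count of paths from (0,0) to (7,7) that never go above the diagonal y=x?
Counted by the Catalan number C_7: C_7 = C(14,7)/(7+1) = 3,432/8 = 429.
Final answer: 429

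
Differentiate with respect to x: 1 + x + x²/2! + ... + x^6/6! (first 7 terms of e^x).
1 + x + x²/2! + ... + x^5/5!

Differentiating term by term gives the first 6 terms of e^x.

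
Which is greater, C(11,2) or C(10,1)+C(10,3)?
C(10,1)+C(10,3)
C(11,2)=55; C(10,1)+C(10,3)=10+120=130.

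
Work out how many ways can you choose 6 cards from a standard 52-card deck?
20,358,520
C(52,6) = 20,358,520.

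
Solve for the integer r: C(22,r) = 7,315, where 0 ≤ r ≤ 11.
4
C(22,r) is increasing for 0 ≤ r ≤ 11. Stepping up (C(22,r+1) = C(22,r)·(22−r)/(r+1)): C(22,1) = 22, C(22,2) = 231, C(22,3) = 1,540, C(22,4) = 7,315 ✓. So r = 4.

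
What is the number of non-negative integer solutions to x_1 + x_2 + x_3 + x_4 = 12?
455

Reasoning: C(12+4-1, 4-1) = 455.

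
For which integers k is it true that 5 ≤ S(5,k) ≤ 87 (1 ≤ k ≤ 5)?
2, 3, 4

Explanation: S(5,1)=1; S(5,2)=15; S(5,3)=25; S(5,4)=10; S(5,5)=1. So valid k = 2, 3, 4.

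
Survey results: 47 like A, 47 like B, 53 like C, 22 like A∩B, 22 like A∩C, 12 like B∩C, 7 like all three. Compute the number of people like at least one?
98
|A∪B∪C| = 47+47+53-22-22-12+7 = 98.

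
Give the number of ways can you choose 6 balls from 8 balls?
28

C(8,6) = 8! / (6! × (8-6)!)
         = 8! / (6! × 2!)
         = 28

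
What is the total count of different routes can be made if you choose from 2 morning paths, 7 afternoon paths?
14

Explanation: By the multiplication principle: 2 × 7 = 14.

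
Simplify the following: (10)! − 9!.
3,265,920

(10)! − 9! = (10)·9! − 9! = (10−1)·9! = 9·9! = 3,265,920.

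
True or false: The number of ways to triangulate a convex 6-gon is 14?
Triangulations of a convex 6-gon are counted by the Catalan number C_4: C_4 = C(8,4)/(4+1) = 70/5 = 14.

Answer: True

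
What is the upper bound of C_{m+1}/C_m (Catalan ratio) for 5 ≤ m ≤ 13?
C_{m+1}/C_m = 2(2m+1)/(m+2), which increases with m. Maximum at m = 13: 2·27/15 = 18/5.

Answer: 18/5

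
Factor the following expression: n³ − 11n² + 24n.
n³ − 11n² + 24n = n(n² − 11n + 24) = n(n − 3)(n − 8).

Answer: n(n − 3)(n − 8)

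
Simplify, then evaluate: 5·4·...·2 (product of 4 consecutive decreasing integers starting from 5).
120

Reasoning: This is P(5,4) = 5!/(1)! = 120.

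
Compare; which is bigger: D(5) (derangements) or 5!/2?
5!/2

D(5) = (5-1)·[D(4) + D(3)] = 4·[9 + 2] = 44; 5!/2 = 120/2 = 60.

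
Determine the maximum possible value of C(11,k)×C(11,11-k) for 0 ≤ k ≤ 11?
213,444

Reasoning: C(11,k)·C(11,11-k) = C(11,k)², maximised at the centre k = 5: C(11,5)² = 213,444.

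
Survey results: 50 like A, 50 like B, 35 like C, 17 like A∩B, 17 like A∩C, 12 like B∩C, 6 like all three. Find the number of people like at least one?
95

Working:
|A∪B∪C| = 50+50+35-17-17-12+6 = 95.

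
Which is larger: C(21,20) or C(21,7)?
C(21,7)

Solution: C(21,20)=21, C(21,7)=116,280.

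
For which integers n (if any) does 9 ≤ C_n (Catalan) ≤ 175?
C_3=5; C_4=14; C_5=42; C_6=132; C_7=429. So valid n = 4, 5, 6.

Answer: 4, 5, 6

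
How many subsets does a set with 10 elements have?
1,024

Solution: Each element can be included or excluded: 2^10 = 1,024.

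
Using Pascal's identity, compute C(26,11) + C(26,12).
C(26,11) + C(26,12) = C(27,12) = 17,383,860.
Final answer: 17,383,860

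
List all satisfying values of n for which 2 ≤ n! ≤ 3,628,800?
2, 3, 4, 5, 6, 7, 8, 9, 10

Explanation: n! is strictly increasing; 2! = 2 and 10! = 3,628,800, so valid n = 2, 3, 4, 5, 6, 7, 8, 9, 10.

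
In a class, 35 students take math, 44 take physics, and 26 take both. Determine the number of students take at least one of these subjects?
53

Working:
|A∪B| = |A|+|B|-|A∩B| = 35+44-26 = 53.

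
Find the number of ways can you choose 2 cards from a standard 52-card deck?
1,326

Reasoning: C(52,2) = 1,326.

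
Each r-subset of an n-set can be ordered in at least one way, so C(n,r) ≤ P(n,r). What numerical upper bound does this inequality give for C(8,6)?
20,160

P(8,6) = 8·7·6·5·4·3 = 20,160, so C(8,6) ≤ 20,160. (The bound is loose by a factor of 6! = 720: C(8,6) = 20,160/720 = 28.)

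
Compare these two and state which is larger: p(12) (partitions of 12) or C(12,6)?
Pentagonal recurrence p(n) = p(n−1) + p(n−2) − p(n−5) − p(n−7) + …: p(12) = p(11) + p(10) − p(7) − p(5) + p(0) = 56 + 42 − 15 − 7 + 1 = 77; C(12,6) = 924.
Final answer: C(12,6)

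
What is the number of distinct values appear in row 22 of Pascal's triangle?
Row 22 has entries C(22,0)..C(22,22); by symmetry C(22,k)=C(22,22-k), giving 12 distinct values.
Final answer: 12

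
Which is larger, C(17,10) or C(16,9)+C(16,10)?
Equal

Solution: By Pascal's identity: C(17,10) = C(16,9)+C(16,10) = 19,448. Equal.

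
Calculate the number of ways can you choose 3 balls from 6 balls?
20
C(6,3) = 6! / (3! × (6-3)!)
         = 6! / (3! × 3!)
         = 20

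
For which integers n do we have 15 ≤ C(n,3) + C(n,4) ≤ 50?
C(4,3)+C(4,4)=5; C(5,3)+C(5,4)=15; C(6,3)+C(6,4)=35; C(7,3)+C(7,4)=70. So valid n = 5, 6.
Final answer: 5, 6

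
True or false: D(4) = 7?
False

Solution: Derangements of 4 elements: D(4) = (4-1)·[D(3) + D(2)] = 3·[2 + 1] = 9.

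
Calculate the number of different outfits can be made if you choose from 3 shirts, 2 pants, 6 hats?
36

Solution: By the multiplication principle: 3 × 2 × 6 = 36.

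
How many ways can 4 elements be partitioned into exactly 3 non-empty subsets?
6

Explanation: This equals S(4,3), the Stirling number of the 2nd kind.
Using the Stirling recurrence: S(n,k) = k·S(n-1,k) + S(n-1,k-1)
S(4,3) = 3·S(3,3) + S(3,2)
         = 3·1 + 3
         = 3 + 3
         = 6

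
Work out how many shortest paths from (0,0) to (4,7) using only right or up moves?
330

Choose 4 rights from 11 moves: C(11,4) = 330.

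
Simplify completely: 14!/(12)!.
182

Explanation: This equals 14×13 = 182.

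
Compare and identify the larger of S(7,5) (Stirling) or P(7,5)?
S(7,5) = 5·S(6,5) + S(6,4) = 5·15 + 65 = 140; P(7,5) = 2,520.

Answer: P(7,5)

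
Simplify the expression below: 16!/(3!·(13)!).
560
This is C(16,3) = 560.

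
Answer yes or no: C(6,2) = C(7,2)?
LHS = C(6,2) = 15; RHS = C(7,2) = 21. 15 ≠ 21, so the statement does not hold.
Final answer: No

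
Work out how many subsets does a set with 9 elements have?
512

Solution: Each element can be included or excluded: 2^9 = 512.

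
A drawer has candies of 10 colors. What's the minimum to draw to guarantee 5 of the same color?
41

Explanation: Worst case: 4 of each = 40. One more: 41.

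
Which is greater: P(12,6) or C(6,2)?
P(12,6)=665,280, C(6,2)=15.
Final answer: P(12,6)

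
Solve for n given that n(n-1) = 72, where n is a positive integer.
9

Reasoning: n² − n − 72 = 0, so n = (1 ± √(1 + 4·72))/2 = (1 ± √289)/2 = (1 ± 17)/2, i.e. n = 9 or n = -8. Taking the positive root, n = 9 (check: 9×8 = 72).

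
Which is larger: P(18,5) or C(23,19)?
P(18,5)

Reasoning: P(18,5)=1,028,160, C(23,19)=8,855.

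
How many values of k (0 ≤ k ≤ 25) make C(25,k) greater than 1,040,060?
10

Working:
Row 25 is unimodal and symmetric about k=25/2. C(25,7)=480,700 ≤ 1,040,060; C(25,8)=1,081,575 > 1,040,060; by symmetry C(25,k) > 1,040,060 for k = 8..17. That's 17 - 8 + 1 = 10 values.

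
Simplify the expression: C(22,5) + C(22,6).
By Pascal's identity: C(23,6) = 100,947.
Final answer: 100,947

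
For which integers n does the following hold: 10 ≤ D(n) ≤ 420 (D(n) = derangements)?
5, 6

Working:
Using D(n) = (n−1)[D(n−1) + D(n−2)] with D(1)=0, D(2)=1: D(4)=9; D(5)=44; D(6)=265; D(7)=1,854. So valid n = 5, 6.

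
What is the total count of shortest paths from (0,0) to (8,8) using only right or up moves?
12,870

Choose 8 rights from 16 moves: C(16,8) = 12,870.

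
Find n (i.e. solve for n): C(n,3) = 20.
6

Explanation: C(n,3) = n(n−1)(n−2)/3! is increasing in n, and n(n−1)(n−2) = 3!·20 = 120 ≈ (n−1)^3 gives n ≈ 5.9. Check: C(4,3) = 4, C(5,3) = 10, C(6,3) = 20 ✓. So n = 6.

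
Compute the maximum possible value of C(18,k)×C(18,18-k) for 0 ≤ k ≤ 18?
2,363,904,400

C(18,k)·C(18,18-k) = C(18,k)², maximised at the centre k = 9: C(18,9)² = 2,363,904,400.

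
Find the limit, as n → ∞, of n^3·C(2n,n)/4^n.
∞

Explanation: C(2n,n) ~ 4^n/√(πn), so n^3·C(2n,n)/4^n ~ n^(3 − 1/2)/√π → ∞.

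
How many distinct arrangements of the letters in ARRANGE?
Word has 7 letters (A=2, R=2, N=1, G=1, E=1). Arrangements: 7!/Π(k!) = 1,260.
Final answer: 1,260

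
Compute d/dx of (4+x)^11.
Using the power rule: d/dx (4+x)^11 = 11(4+x)^{10}.
Final answer: 11(4+x)^10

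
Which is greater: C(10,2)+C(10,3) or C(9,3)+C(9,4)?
C(9,3)+C(9,4)

Reasoning: First=165, Second=210.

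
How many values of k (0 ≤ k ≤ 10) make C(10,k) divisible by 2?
7

Explanation: Checking C(10,k) mod 2 for k = 0..10: divisible at k = 1, 3, 4, 5, 6, 7, 9. That's 7 values.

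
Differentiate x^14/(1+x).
(14x^13(1+x) - x^14)/(1+x)²

Reasoning: Quotient rule: [14x^{13}(1+x) - x^14]/(1+x)².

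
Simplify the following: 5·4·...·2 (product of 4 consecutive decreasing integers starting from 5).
120

Solution: This is P(5,4) = 5!/(1)! = 120.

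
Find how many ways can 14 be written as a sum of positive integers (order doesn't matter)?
135
Pentagonal recurrence p(n) = p(n−1) + p(n−2) − p(n−5) − p(n−7) + …: p(14) = p(13) + p(12) − p(9) − p(7) + p(2) = 101 + 77 − 30 − 15 + 2 = 135.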